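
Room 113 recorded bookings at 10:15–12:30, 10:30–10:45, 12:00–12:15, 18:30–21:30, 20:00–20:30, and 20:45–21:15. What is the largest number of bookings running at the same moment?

2

At 10:30, 2 of the intervals are simultaneously active.
No point has more.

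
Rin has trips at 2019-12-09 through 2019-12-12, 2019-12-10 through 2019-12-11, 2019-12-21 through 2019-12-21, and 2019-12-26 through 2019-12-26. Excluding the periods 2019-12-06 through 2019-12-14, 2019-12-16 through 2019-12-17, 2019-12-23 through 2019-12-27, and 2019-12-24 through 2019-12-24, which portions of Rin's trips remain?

2019-12-21 through 2019-12-21

First set merges to 2019-12-09 through 2019-12-12, 2019-12-21 through 2019-12-21, 2019-12-26 through 2019-12-26.
Second set merges to 2019-12-06 through 2019-12-14, 2019-12-16 through 2019-12-17, 2019-12-23 through 2019-12-27.
2019-12-09 through 2019-12-12: fully covered by B → removed.
2019-12-21 through 2019-12-21: no B overlap → unchanged.
2019-12-26 through 2019-12-26: fully covered by B → removed.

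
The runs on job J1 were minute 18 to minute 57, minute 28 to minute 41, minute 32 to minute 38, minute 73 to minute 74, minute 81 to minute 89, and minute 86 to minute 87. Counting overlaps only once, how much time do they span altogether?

48 minutes

Merged: minute 18 to minute 57, minute 73 to minute 74, minute 81 to minute 89.
Lengths: 39 minutes + 1 minute + 8 minutes = 48 minutes.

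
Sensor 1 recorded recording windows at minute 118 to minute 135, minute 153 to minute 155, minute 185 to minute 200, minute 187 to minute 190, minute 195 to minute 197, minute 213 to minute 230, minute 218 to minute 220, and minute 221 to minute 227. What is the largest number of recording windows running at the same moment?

2

Sweep endpoints in order; track running count of active intervals.
Peak of 2 reached at minute 187.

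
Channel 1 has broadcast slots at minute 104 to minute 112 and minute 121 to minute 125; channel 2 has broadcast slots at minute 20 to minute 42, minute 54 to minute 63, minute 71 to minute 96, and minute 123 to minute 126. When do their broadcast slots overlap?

minute 104 to minute 112 falls entirely outside B.
minute 121 to minute 125 overlaps B on minute 123 to minute 125.

minute 123 to minute 125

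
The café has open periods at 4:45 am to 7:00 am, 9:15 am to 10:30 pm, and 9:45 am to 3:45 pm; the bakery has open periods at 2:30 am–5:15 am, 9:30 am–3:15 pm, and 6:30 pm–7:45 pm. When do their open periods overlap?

First set merges to 4:45 am–7:00 am, 9:15 am–10:30 pm.
4:45 am–7:00 am ∩ B → 4:45 am–5:15 am.
9:15 am–10:30 pm ∩ B → 9:30 am–3:15 pm, 6:30 pm–7:45 pm.

4:45 am–5:15 am, 9:30 am–3:15 pm, 6:30 pm–7:45 pm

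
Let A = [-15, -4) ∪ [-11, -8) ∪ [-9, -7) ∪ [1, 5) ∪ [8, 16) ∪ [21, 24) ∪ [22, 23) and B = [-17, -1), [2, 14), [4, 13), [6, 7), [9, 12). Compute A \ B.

[1, 2) ∪ [14, 16) ∪ [21, 24)

A, merged: [-15, -4), [1, 5), [8, 16), [21, 24).
B, merged: [-17, -1), [2, 14).
[-15, -4): entirely removed.
[1, 5) \ B = [1, 2).
[8, 16) \ B = [14, 16).
[21, 24): nothing removed.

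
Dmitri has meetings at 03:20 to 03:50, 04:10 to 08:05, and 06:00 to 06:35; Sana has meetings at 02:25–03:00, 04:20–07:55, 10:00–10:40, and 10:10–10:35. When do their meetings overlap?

First set merges to 03:20–03:50, 04:10–08:05.
Second set merges to 02:25–03:00, 04:20–07:55, 10:00–10:40.
03:20–03:50 meets no B interval.
04:10–08:05 ∩ B → 04:20–07:55.

04:20–07:55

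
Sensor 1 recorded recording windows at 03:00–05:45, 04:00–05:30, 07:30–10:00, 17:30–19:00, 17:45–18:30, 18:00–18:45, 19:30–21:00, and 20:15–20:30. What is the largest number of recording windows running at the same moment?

At 18:00, 3 of the intervals are simultaneously active.
No point has more.

3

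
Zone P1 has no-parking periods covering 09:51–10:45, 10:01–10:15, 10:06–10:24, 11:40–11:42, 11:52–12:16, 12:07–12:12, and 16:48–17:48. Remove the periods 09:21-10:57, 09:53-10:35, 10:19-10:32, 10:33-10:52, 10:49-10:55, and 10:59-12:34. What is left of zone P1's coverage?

Merge the first list: 09:51-10:45, 11:40-11:42, 11:52-12:16, 16:48-17:48.
Merge the second list: 09:21-10:57, 10:59-12:34.
09:51-10:45: fully covered by B → removed.
11:40-11:42: fully covered by B → removed.
11:52-12:16: fully covered by B → removed.
16:48-17:48: no B overlap → unchanged.

16:48-17:48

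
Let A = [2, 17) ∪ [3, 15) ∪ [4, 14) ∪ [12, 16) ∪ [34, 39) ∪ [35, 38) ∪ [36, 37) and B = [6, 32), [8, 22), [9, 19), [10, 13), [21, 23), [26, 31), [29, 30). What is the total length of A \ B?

A, merged: [2, 17), [34, 39).
B, merged: [6, 32).
A \ B = [2, 6), [34, 39).
Total: 4 + 5 = 9.

9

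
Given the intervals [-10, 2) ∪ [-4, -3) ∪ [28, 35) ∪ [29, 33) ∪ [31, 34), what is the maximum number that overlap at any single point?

3

At 31, 3 of the intervals are simultaneously active.
No point has more.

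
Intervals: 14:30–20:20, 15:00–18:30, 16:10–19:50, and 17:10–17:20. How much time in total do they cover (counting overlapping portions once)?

Merged: 14:30–20:20.
Length: 5 h 50 min.

5 h 50 min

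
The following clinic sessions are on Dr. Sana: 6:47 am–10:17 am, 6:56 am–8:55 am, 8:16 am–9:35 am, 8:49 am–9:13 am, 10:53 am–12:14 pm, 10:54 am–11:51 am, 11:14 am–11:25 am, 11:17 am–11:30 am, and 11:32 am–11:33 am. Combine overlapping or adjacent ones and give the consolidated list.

6:56 am–8:55 am overlaps/touches 6:47 am–10:17 am → extend to 6:47 am–10:17 am.
8:16 am–9:35 am overlaps/touches 6:47 am–10:17 am → extend to 6:47 am–10:17 am.
8:49 am–9:13 am overlaps/touches 6:47 am–10:17 am → extend to 6:47 am–10:17 am.
10:53 am–12:14 pm is disjoint → start new block.
10:54 am–11:51 am overlaps/touches 10:53 am–12:14 pm → extend to 10:53 am–12:14 pm.
11:14 am–11:25 am overlaps/touches 10:53 am–12:14 pm → extend to 10:53 am–12:14 pm.
11:17 am–11:30 am overlaps/touches 10:53 am–12:14 pm → extend to 10:53 am–12:14 pm.
11:32 am–11:33 am overlaps/touches 10:53 am–12:14 pm → extend to 10:53 am–12:14 pm.

6:47 am–10:17 am, 10:53 am–12:14 pm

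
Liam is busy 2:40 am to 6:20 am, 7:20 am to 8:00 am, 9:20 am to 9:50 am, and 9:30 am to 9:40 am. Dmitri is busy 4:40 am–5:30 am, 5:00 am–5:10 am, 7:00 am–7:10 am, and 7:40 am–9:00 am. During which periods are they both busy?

Merge the first list: 2:40 am-6:20 am, 7:20 am-8:00 am, 9:20 am-9:50 am.
Merge the second list: 4:40 am-5:30 am, 7:00 am-7:10 am, 7:40 am-9:00 am.
2:40 am-6:20 am overlaps B on 4:40 am-5:30 am.
7:20 am-8:00 am overlaps B on 7:40 am-8:00 am.
9:20 am-9:50 am falls entirely outside B.

4:40 am-5:30 am, 7:40 am-8:00 am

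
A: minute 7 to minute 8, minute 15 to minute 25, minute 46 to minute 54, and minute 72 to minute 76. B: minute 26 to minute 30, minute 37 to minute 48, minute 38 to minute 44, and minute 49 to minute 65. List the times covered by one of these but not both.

minute 7 to minute 8, minute 15 to minute 25, minute 26 to minute 30, minute 37 to minute 46, minute 48 to minute 49, minute 54 to minute 65, minute 72 to minute 76

B, merged: minute 26 to minute 30, minute 37 to minute 48, minute 49 to minute 65.
A \ B = minute 7 to minute 8, minute 15 to minute 25, minute 48 to minute 49, minute 72 to minute 76.
B \ A = minute 26 to minute 30, minute 37 to minute 46, minute 54 to minute 65.
Union of the two gives the symmetric difference.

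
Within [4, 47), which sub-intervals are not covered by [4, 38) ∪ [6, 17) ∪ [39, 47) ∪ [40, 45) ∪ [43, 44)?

[38, 39)

After merging, the occupied span is [4, 38), [39, 47).
Complement within [4, 47): [38, 39).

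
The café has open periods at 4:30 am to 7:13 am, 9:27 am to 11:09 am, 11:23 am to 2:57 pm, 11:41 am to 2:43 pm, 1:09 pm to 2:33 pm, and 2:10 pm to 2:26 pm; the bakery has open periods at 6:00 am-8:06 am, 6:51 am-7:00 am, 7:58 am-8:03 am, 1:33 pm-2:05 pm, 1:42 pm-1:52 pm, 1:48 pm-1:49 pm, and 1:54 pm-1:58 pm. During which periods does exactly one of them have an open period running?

4:30 am–6:00 am, 7:13 am–8:06 am, 9:27 am–11:09 am, 11:23 am–1:33 pm, 2:05 pm–2:57 pm

First set merges to 4:30 am–7:13 am, 9:27 am–11:09 am, 11:23 am–2:57 pm.
Second set merges to 6:00 am–8:06 am, 1:33 pm–2:05 pm.
A \ B = 4:30 am–6:00 am, 9:27 am–11:09 am, 11:23 am–1:33 pm, 2:05 pm–2:57 pm.
B \ A = 7:13 am–8:06 am.
Union of the two gives the symmetric difference.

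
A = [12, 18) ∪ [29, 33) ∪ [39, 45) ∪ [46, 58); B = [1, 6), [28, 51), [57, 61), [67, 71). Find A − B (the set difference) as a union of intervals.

[12, 18) ∪ [51, 57)

[12, 18) is untouched.
[29, 33) lies entirely inside B → drops out.
[39, 45) lies entirely inside B → drops out.
[46, 58) with B removed leaves [51, 57).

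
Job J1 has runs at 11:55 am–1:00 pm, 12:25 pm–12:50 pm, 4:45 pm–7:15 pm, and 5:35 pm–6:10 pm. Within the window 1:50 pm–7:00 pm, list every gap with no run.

After merging, the occupied span is 11:55 am–1:00 pm, 4:45 pm–7:15 pm.
Gaps within 1:50 pm–7:00 pm: 1:50 pm–4:45 pm.

1:50 pm–4:45 pm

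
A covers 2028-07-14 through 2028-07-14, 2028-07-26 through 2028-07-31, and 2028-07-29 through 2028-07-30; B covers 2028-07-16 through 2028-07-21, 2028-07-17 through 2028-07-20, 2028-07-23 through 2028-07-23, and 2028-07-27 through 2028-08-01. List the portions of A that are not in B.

Merge the first list: 2028-07-14 through 2028-07-14, 2028-07-26 through 2028-07-31.
Merge the second list: 2028-07-16 through 2028-07-21, 2028-07-23 through 2028-07-23, 2028-07-27 through 2028-08-01.
2028-07-14 through 2028-07-14 is untouched.
2028-07-26 through 2028-07-31 with B removed leaves 2028-07-26 through 2028-07-26.

2028-07-14 through 2028-07-14, 2028-07-26 through 2028-07-26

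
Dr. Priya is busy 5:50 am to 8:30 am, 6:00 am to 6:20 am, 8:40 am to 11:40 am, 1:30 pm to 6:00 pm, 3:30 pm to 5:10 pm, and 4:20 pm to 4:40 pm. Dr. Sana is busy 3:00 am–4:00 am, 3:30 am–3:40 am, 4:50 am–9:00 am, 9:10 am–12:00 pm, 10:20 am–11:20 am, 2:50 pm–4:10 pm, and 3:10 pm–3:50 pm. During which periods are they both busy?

5:50 am–8:30 am, 8:40 am–9:00 am, 9:10 am–11:40 am, 2:50 pm–4:10 pm

A, merged: 5:50 am–8:30 am, 8:40 am–11:40 am, 1:30 pm–6:00 pm.
B, merged: 3:00 am–4:00 am, 4:50 am–9:00 am, 9:10 am–12:00 pm, 2:50 pm–4:10 pm.
5:50 am–8:30 am overlaps B on 5:50 am–8:30 am.
8:40 am–11:40 am overlaps B on 8:40 am–9:00 am, 9:10 am–11:40 am.
1:30 pm–6:00 pm overlaps B on 2:50 pm–4:10 pm.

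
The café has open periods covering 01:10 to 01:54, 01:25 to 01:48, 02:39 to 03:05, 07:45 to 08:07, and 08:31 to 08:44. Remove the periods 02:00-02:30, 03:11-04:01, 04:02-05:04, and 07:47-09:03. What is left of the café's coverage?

Merge the first list: 01:10-01:54, 02:39-03:05, 07:45-08:07, 08:31-08:44.
01:10-01:54: no B overlap → unchanged.
02:39-03:05: no B overlap → unchanged.
07:45-08:07 minus B → 07:45-07:47.
08:31-08:44: fully covered by B → removed.

01:10-01:54, 02:39-03:05, 07:45-07:47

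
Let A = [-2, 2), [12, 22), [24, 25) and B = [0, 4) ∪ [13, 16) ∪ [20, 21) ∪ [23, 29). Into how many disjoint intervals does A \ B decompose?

A \ B = [-2, 0), [12, 13), [16, 20), [21, 22).
That is 4 disjoint pieces.

4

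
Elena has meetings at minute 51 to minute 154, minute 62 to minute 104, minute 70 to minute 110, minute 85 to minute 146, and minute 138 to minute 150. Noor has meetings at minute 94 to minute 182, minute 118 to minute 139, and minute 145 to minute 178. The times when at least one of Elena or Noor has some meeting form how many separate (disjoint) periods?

1

A, merged: minute 51 to minute 154.
B, merged: minute 94 to minute 182.
A ∪ B = minute 51 to minute 182.
That is 1 disjoint piece.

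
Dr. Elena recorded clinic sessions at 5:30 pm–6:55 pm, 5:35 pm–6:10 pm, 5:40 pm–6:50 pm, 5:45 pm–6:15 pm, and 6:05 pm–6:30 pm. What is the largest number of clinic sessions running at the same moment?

5

Walk the sorted start/end points keeping a running depth.
The depth first hits 5 at 6:05 pm.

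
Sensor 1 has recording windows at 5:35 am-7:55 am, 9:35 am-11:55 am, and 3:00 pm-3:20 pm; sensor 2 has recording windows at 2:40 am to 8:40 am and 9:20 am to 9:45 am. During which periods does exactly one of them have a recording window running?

2:40 am–5:35 am, 7:55 am–8:40 am, 9:20 am–9:35 am, 9:45 am–11:55 am, 3:00 pm–3:20 pm

A \ B = 9:45 am–11:55 am, 3:00 pm–3:20 pm.
B \ A = 2:40 am–5:35 am, 7:55 am–8:40 am, 9:20 am–9:35 am.
Union of the two gives the symmetric difference.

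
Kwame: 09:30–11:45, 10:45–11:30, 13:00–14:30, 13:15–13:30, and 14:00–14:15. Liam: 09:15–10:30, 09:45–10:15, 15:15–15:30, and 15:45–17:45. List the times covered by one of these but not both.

First set merges to 09:30–11:45, 13:00–14:30.
Second set merges to 09:15–10:30, 15:15–15:30, 15:45–17:45.
Only in the first: 10:30–11:45, 13:00–14:30.
Only in the second: 09:15–09:30, 15:15–15:30, 15:45–17:45.
Together these are the periods covered by exactly one.

09:15–09:30, 10:30–11:45, 13:00–14:30, 15:15–15:30, 15:45–17:45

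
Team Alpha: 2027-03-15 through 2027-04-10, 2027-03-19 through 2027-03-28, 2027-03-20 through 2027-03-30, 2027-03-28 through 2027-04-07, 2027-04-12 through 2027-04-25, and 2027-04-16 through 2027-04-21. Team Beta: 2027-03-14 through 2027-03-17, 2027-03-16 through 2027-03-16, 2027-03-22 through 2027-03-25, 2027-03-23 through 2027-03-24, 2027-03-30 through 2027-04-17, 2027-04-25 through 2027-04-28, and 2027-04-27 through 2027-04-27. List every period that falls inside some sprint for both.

2027-03-15 through 2027-03-17, 2027-03-22 through 2027-03-25, 2027-03-30 through 2027-04-10, 2027-04-12 through 2027-04-17, 2027-04-25 through 2027-04-25

Merge the first list: 2027-03-15 through 2027-04-10, 2027-04-12 through 2027-04-25.
Merge the second list: 2027-03-14 through 2027-03-17, 2027-03-22 through 2027-03-25, 2027-03-30 through 2027-04-17, 2027-04-25 through 2027-04-28.
2027-03-15 through 2027-04-10 ∩ B → 2027-03-15 through 2027-03-17, 2027-03-22 through 2027-03-25, 2027-03-30 through 2027-04-10.
2027-04-12 through 2027-04-25 ∩ B → 2027-04-12 through 2027-04-17, 2027-04-25 through 2027-04-25.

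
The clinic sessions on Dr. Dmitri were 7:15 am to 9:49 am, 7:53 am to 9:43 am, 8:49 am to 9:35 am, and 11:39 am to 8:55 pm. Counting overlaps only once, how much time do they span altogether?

11 h 50 min

Merged: 7:15 am–9:49 am, 11:39 am–8:55 pm.
Lengths: 2 h 34 min + 9 h 16 min = 11 h 50 min.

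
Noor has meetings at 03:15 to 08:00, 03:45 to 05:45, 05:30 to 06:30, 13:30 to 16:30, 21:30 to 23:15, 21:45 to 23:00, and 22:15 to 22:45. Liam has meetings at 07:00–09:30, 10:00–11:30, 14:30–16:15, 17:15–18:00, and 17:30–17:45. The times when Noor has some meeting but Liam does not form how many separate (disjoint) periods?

Merge the first list: 03:15–08:00, 13:30–16:30, 21:30–23:15.
Merge the second list: 07:00–09:30, 10:00–11:30, 14:30–16:15, 17:15–18:00.
A \ B = 03:15–07:00, 13:30–14:30, 16:15–16:30, 21:30–23:15.
That is 4 disjoint pieces.

4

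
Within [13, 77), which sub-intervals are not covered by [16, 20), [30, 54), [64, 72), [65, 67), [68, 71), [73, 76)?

[13, 16) ∪ [20, 30) ∪ [54, 64) ∪ [72, 73) ∪ [76, 77)

The merged coverage is [16, 20), [30, 54), [64, 72), [73, 76).
Complement within [13, 77): [13, 16), [20, 30), [54, 64), [72, 73), [76, 77).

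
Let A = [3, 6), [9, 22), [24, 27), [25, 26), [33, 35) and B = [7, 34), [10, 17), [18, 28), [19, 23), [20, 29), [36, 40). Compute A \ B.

Merge the first list: [3, 6), [9, 22), [24, 27), [33, 35).
Merge the second list: [7, 34), [36, 40).
[3, 6) is untouched.
[9, 22) lies entirely inside B → drops out.
[24, 27) lies entirely inside B → drops out.
[33, 35) with B removed leaves [34, 35).

[3, 6) ∪ [34, 35)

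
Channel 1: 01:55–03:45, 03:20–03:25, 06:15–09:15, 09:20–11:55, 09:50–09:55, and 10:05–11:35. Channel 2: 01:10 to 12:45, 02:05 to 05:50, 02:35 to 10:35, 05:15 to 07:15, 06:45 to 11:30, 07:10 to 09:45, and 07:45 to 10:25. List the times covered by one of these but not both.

01:10-01:55, 03:45-06:15, 09:15-09:20, 11:55-12:45

First set merges to 01:55-03:45, 06:15-09:15, 09:20-11:55.
Second set merges to 01:10-12:45.
A \ B = none.
B \ A = 01:10-01:55, 03:45-06:15, 09:15-09:20, 11:55-12:45.
Union of the two gives the symmetric difference.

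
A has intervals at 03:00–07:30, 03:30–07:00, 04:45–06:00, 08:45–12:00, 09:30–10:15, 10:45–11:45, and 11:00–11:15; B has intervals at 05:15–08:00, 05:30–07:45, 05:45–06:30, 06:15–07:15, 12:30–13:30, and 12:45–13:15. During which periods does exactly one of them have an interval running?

First set merges to 03:00–07:30, 08:45–12:00.
Second set merges to 05:15–08:00, 12:30–13:30.
A but not B: 03:00–05:15, 08:45–12:00.
B but not A: 07:30–08:00, 12:30–13:30.
Combining gives A △ B.

03:00–05:15, 07:30–08:00, 08:45–12:00, 12:30–13:30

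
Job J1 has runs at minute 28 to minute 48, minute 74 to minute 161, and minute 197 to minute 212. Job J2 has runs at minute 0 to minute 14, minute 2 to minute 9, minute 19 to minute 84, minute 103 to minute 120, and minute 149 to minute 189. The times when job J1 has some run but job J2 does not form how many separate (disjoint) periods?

Merge the second list: minute 0 to minute 14, minute 19 to minute 84, minute 103 to minute 120, minute 149 to minute 189.
A \ B = minute 84 to minute 103, minute 120 to minute 149, minute 197 to minute 212.
That is 3 disjoint pieces.

3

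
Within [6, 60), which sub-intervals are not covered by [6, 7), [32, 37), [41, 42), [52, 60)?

The merged coverage is [6, 7), [32, 37), [41, 42), [52, 60).
Gaps within [6, 60): [7, 32), [37, 41), [42, 52).

[7, 32) ∪ [37, 41) ∪ [42, 52)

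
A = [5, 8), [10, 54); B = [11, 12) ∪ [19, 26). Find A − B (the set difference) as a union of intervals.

[5, 8): no B overlap → unchanged.
[10, 54) minus B → [10, 11), [12, 19), [26, 54).

[5, 8) ∪ [10, 11) ∪ [12, 19) ∪ [26, 54)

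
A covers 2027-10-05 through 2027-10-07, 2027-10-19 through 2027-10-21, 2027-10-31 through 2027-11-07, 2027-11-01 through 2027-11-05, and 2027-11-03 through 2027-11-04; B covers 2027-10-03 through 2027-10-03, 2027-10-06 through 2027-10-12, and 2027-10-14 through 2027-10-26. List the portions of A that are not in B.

2027-10-05 through 2027-10-05, 2027-10-31 through 2027-11-07

First set merges to 2027-10-05 through 2027-10-07, 2027-10-19 through 2027-10-21, 2027-10-31 through 2027-11-07.
2027-10-05 through 2027-10-07 with B removed leaves 2027-10-05 through 2027-10-05.
2027-10-19 through 2027-10-21 lies entirely inside B → drops out.
2027-10-31 through 2027-11-07 is untouched.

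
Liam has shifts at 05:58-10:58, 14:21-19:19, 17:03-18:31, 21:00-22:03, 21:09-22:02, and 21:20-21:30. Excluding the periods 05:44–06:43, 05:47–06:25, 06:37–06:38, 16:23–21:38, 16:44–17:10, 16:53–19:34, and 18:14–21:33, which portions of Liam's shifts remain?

06:43–10:58, 14:21–16:23, 21:38–22:03

First set merges to 05:58–10:58, 14:21–19:19, 21:00–22:03.
Second set merges to 05:44–06:43, 16:23–21:38.
05:58–10:58 \ B = 06:43–10:58.
14:21–19:19 \ B = 14:21–16:23.
21:00–22:03 \ B = 21:38–22:03.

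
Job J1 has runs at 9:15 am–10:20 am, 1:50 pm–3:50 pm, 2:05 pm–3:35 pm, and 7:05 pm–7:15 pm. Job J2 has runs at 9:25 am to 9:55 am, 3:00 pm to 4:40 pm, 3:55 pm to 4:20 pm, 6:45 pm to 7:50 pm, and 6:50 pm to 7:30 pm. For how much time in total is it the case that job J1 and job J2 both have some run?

First set merges to 9:15 am-10:20 am, 1:50 pm-3:50 pm, 7:05 pm-7:15 pm.
Second set merges to 9:25 am-9:55 am, 3:00 pm-4:40 pm, 6:45 pm-7:50 pm.
A ∩ B = 9:25 am-9:55 am, 3:00 pm-3:50 pm, 7:05 pm-7:15 pm.
Total: 30 min + 50 min + 10 min = 1 h 30 min.

1 h 30 min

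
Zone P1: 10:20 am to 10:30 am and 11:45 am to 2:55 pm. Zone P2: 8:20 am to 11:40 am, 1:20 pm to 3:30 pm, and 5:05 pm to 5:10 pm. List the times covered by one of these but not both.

8:20 am-10:20 am, 10:30 am-11:40 am, 11:45 am-1:20 pm, 2:55 pm-3:30 pm, 5:05 pm-5:10 pm

A \ B = 11:45 am-1:20 pm.
B \ A = 8:20 am-10:20 am, 10:30 am-11:40 am, 2:55 pm-3:30 pm, 5:05 pm-5:10 pm.
Union of the two gives the symmetric difference.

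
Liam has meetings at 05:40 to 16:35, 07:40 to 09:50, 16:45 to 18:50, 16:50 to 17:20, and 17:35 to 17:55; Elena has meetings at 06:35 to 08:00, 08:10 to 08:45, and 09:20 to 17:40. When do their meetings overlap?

06:35–08:00, 08:10–08:45, 09:20–16:35, 16:45–17:40

Merge the first list: 05:40–16:35, 16:45–18:50.
05:40–16:35 meets the second set on 06:35–08:00, 08:10–08:45, 09:20–16:35.
16:45–18:50 meets the second set on 16:45–17:40.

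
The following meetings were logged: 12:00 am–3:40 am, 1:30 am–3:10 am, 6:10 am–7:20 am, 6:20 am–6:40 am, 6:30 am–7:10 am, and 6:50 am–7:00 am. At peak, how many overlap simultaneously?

At 6:30 am, 3 of the intervals are simultaneously active.
No point has more.

3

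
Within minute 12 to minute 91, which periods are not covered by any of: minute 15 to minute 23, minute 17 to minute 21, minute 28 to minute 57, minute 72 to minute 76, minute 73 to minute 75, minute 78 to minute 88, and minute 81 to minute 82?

Covered (merged): minute 15 to minute 23, minute 28 to minute 57, minute 72 to minute 76, minute 78 to minute 88.
Gaps within minute 12 to minute 91: minute 12 to minute 15, minute 23 to minute 28, minute 57 to minute 72, minute 76 to minute 78, minute 88 to minute 91.

minute 12 to minute 15, minute 23 to minute 28, minute 57 to minute 72, minute 76 to minute 78, minute 88 to minute 91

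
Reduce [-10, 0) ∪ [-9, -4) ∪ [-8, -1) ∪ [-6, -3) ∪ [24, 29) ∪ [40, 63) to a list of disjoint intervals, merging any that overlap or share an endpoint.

[-9, -4) overlaps/touches [-10, 0) → extend to [-10, 0).
[-8, -1) overlaps/touches [-10, 0) → extend to [-10, 0).
[-6, -3) overlaps/touches [-10, 0) → extend to [-10, 0).
[24, 29) is disjoint → start new block.
[40, 63) is disjoint → start new block.

[-10, 0) ∪ [24, 29) ∪ [40, 63)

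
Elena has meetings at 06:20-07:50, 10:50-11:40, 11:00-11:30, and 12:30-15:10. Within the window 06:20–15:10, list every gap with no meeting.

07:50–10:50, 11:40–12:30

Covered (merged): 06:20–07:50, 10:50–11:40, 12:30–15:10.
Uncovered inside 06:20–15:10: 07:50–10:50, 11:40–12:30.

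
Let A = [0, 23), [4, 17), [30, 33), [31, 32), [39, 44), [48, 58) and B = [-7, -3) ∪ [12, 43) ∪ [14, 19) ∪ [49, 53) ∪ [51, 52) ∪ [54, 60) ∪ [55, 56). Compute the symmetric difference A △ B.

Merge the first list: [0, 23), [30, 33), [39, 44), [48, 58).
Merge the second list: [-7, -3), [12, 43), [49, 53), [54, 60).
A \ B = [0, 12), [43, 44), [48, 49), [53, 54).
B \ A = [-7, -3), [23, 30), [33, 39), [58, 60).
Union of the two gives the symmetric difference.

[-7, -3) ∪ [0, 12) ∪ [23, 30) ∪ [33, 39) ∪ [43, 44) ∪ [48, 49) ∪ [53, 54) ∪ [58, 60)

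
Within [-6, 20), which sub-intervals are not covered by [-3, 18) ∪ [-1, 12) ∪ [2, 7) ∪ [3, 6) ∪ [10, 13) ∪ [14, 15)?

[-6, -3) ∪ [18, 20)

The merged coverage is [-3, 18).
Uncovered inside [-6, 20): [-6, -3), [18, 20).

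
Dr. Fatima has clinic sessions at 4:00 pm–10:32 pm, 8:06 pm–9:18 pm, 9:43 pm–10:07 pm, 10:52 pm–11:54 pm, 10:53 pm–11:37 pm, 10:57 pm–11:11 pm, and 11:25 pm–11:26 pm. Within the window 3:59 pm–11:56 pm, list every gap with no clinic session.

3:59 pm-4:00 pm, 10:32 pm-10:52 pm, 11:54 pm-11:56 pm

After merging, the occupied span is 4:00 pm-10:32 pm, 10:52 pm-11:54 pm.
Uncovered inside 3:59 pm-11:56 pm: 3:59 pm-4:00 pm, 10:32 pm-10:52 pm, 11:54 pm-11:56 pm.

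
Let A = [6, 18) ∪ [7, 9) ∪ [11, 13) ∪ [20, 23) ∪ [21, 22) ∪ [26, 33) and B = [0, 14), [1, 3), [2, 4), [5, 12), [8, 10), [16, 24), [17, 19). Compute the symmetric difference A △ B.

Merge the first list: [6, 18), [20, 23), [26, 33).
Merge the second list: [0, 14), [16, 24).
Only in the first: [14, 16), [26, 33).
Only in the second: [0, 6), [18, 20), [23, 24).
Together these are the periods covered by exactly one.

[0, 6) ∪ [14, 16) ∪ [18, 20) ∪ [23, 24) ∪ [26, 33)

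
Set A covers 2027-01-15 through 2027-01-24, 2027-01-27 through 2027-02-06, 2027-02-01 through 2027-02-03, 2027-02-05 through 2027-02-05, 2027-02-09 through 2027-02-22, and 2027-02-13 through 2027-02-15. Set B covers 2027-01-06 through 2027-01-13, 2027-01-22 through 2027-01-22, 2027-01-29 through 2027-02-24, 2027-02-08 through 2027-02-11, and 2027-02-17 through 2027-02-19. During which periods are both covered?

First set merges to 2027-01-15 through 2027-01-24, 2027-01-27 through 2027-02-06, 2027-02-09 through 2027-02-22.
Second set merges to 2027-01-06 through 2027-01-13, 2027-01-22 through 2027-01-22, 2027-01-29 through 2027-02-24.
2027-01-15 through 2027-01-24 overlaps B on 2027-01-22 through 2027-01-22.
2027-01-27 through 2027-02-06 overlaps B on 2027-01-29 through 2027-02-06.
2027-02-09 through 2027-02-22 overlaps B on 2027-02-09 through 2027-02-22.

2027-01-22 through 2027-01-22, 2027-01-29 through 2027-02-06, 2027-02-09 through 2027-02-22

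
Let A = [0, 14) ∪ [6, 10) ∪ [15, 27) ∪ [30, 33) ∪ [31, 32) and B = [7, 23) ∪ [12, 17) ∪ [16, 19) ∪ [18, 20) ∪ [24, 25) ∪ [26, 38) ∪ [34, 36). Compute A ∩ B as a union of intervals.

A, merged: [0, 14), [15, 27), [30, 33).
B, merged: [7, 23), [24, 25), [26, 38).
[0, 14) overlaps B on [7, 14).
[15, 27) overlaps B on [15, 23), [24, 25), [26, 27).
[30, 33) overlaps B on [30, 33).

[7, 14) ∪ [15, 23) ∪ [24, 25) ∪ [26, 27) ∪ [30, 33)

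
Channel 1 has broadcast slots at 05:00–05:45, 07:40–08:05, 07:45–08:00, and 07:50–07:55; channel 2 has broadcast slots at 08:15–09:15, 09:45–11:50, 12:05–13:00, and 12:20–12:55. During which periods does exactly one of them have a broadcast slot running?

05:00–05:45, 07:40–08:05, 08:15–09:15, 09:45–11:50, 12:05–13:00

First set merges to 05:00–05:45, 07:40–08:05.
Second set merges to 08:15–09:15, 09:45–11:50, 12:05–13:00.
Only in the first: 05:00–05:45, 07:40–08:05.
Only in the second: 08:15–09:15, 09:45–11:50, 12:05–13:00.
Together these are the periods covered by exactly one.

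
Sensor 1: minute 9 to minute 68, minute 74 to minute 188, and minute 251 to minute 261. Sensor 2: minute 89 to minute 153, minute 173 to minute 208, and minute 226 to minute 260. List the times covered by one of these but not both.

minute 9 to minute 68, minute 74 to minute 89, minute 153 to minute 173, minute 188 to minute 208, minute 226 to minute 251, minute 260 to minute 261

Only in the first: minute 9 to minute 68, minute 74 to minute 89, minute 153 to minute 173, minute 260 to minute 261.
Only in the second: minute 188 to minute 208, minute 226 to minute 251.
Together these are the periods covered by exactly one.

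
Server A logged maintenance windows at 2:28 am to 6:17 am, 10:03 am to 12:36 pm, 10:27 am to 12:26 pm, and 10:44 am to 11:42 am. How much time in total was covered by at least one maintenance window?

Merged: 2:28 am–6:17 am, 10:03 am–12:36 pm.
Lengths: 3 h 49 min + 2 h 33 min = 6 h 22 min.

6 h 22 min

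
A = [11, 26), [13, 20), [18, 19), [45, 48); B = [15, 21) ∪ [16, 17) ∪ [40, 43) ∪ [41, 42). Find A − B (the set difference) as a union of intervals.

Merge the first list: [11, 26), [45, 48).
Merge the second list: [15, 21), [40, 43).
[11, 26) \ B = [11, 15), [21, 26).
[45, 48): nothing removed.

[11, 15) ∪ [21, 26) ∪ [45, 48)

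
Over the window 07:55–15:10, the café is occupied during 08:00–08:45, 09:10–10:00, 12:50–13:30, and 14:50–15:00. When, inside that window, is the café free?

After merging, the occupied span is 08:00–08:45, 09:10–10:00, 12:50–13:30, 14:50–15:00.
Uncovered inside 07:55–15:10: 07:55–08:00, 08:45–09:10, 10:00–12:50, 13:30–14:50, 15:00–15:10.

07:55–08:00, 08:45–09:10, 10:00–12:50, 13:30–14:50, 15:00–15:10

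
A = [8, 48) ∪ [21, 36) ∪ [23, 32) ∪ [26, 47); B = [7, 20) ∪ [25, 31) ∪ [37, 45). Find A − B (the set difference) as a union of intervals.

First set merges to [8, 48).
[8, 48) \ B = [20, 25), [31, 37), [45, 48).

[20, 25) ∪ [31, 37) ∪ [45, 48)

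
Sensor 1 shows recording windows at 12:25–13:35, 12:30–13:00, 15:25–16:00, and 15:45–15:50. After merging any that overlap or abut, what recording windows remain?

12:30–13:00 overlaps/touches 12:25–13:35 → extend to 12:25–13:35.
15:25–16:00 is disjoint → start new block.
15:45–15:50 overlaps/touches 15:25–16:00 → extend to 15:25–16:00.

12:25–13:35, 15:25–16:00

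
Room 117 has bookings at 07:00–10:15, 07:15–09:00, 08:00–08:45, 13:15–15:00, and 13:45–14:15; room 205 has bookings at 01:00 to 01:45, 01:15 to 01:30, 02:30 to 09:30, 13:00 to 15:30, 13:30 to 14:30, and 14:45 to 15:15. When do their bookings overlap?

07:00–09:30, 13:15–15:00

A, merged: 07:00–10:15, 13:15–15:00.
B, merged: 01:00–01:45, 02:30–09:30, 13:00–15:30.
07:00–10:15 meets the second set on 07:00–09:30.
13:15–15:00 meets the second set on 13:15–15:00.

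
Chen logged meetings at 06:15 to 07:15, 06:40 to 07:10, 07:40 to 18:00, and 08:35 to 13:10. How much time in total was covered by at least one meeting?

11 h 20 min

Merged: 06:15–07:15, 07:40–18:00.
Lengths: 1 h + 10 h 20 min = 11 h 20 min.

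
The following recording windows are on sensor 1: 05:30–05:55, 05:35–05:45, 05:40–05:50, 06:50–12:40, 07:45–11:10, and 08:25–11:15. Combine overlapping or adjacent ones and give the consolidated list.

05:35–05:45 overlaps/touches 05:30–05:55 → extend to 05:30–05:55.
05:40–05:50 overlaps/touches 05:30–05:55 → extend to 05:30–05:55.
06:50–12:40 is disjoint → start new block.
07:45–11:10 overlaps/touches 06:50–12:40 → extend to 06:50–12:40.
08:25–11:15 overlaps/touches 06:50–12:40 → extend to 06:50–12:40.

05:30–05:55, 06:50–12:40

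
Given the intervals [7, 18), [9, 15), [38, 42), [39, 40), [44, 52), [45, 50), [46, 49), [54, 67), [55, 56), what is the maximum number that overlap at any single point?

3

At 46, 3 of the intervals are simultaneously active.
No point has more.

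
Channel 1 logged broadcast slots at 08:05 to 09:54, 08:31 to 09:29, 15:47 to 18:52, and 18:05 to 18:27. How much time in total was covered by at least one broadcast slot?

Merged: 08:05–09:54, 15:47–18:52.
Lengths: 1 h 49 min + 3 h 5 min = 4 h 54 min.

4 h 54 min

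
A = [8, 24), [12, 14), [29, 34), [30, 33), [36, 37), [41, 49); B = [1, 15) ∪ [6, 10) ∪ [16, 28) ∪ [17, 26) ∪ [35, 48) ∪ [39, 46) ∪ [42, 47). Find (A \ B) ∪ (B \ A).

Merge the first list: [8, 24), [29, 34), [36, 37), [41, 49).
Merge the second list: [1, 15), [16, 28), [35, 48).
Only in the first: [15, 16), [29, 34), [48, 49).
Only in the second: [1, 8), [24, 28), [35, 36), [37, 41).
Together these are the periods covered by exactly one.

[1, 8) ∪ [15, 16) ∪ [24, 28) ∪ [29, 34) ∪ [35, 36) ∪ [37, 41) ∪ [48, 49)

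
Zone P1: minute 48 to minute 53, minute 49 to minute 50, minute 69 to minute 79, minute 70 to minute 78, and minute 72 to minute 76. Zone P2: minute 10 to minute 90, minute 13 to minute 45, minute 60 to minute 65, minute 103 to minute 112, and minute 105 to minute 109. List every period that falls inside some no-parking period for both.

A, merged: minute 48 to minute 53, minute 69 to minute 79.
B, merged: minute 10 to minute 90, minute 103 to minute 112.
minute 48 to minute 53 ∩ B → minute 48 to minute 53.
minute 69 to minute 79 ∩ B → minute 69 to minute 79.

minute 48 to minute 53, minute 69 to minute 79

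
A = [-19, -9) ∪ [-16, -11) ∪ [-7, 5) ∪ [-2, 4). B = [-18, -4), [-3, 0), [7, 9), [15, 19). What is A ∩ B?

First set merges to [-19, -9), [-7, 5).
[-19, -9) overlaps B on [-18, -9).
[-7, 5) overlaps B on [-7, -4), [-3, 0).

[-18, -9) ∪ [-7, -4) ∪ [-3, 0)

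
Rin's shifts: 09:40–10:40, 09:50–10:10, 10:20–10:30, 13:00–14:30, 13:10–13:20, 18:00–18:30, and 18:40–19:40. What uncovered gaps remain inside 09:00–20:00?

Covered (merged): 09:40-10:40, 13:00-14:30, 18:00-18:30, 18:40-19:40.
Uncovered inside 09:00-20:00: 09:00-09:40, 10:40-13:00, 14:30-18:00, 18:30-18:40, 19:40-20:00.

09:00-09:40, 10:40-13:00, 14:30-18:00, 18:30-18:40, 19:40-20:00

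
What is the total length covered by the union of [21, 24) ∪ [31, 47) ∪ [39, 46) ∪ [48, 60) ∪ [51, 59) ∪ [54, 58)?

Merged: [21, 24), [31, 47), [48, 60).
Lengths: 3 + 16 + 12 = 31.

31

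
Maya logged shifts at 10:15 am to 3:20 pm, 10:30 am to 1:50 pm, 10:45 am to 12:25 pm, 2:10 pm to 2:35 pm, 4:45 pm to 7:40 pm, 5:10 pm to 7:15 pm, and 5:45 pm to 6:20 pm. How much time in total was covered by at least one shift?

8 h

Merged: 10:15 am–3:20 pm, 4:45 pm–7:40 pm.
Lengths: 5 h 5 min + 2 h 55 min = 8 h.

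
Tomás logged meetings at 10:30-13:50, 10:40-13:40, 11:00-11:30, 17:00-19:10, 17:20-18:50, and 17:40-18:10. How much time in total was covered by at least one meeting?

5 h 30 min

Merged: 10:30–13:50, 17:00–19:10.
Lengths: 3 h 20 min + 2 h 10 min = 5 h 30 min.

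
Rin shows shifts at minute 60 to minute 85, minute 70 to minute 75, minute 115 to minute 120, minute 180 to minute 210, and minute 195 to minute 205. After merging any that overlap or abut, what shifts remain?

minute 70 to minute 75 overlaps/touches minute 60 to minute 85 → extend to minute 60 to minute 85.
minute 115 to minute 120 is disjoint → start new block.
minute 180 to minute 210 is disjoint → start new block.
minute 195 to minute 205 overlaps/touches minute 180 to minute 210 → extend to minute 180 to minute 210.

minute 60 to minute 85, minute 115 to minute 120, minute 180 to minute 210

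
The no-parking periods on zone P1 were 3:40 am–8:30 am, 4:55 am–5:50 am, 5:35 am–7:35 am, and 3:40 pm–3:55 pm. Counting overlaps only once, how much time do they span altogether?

Merged: 3:40 am-8:30 am, 3:40 pm-3:55 pm.
Lengths: 4 h 50 min + 15 min = 5 h 5 min.

5 h 5 min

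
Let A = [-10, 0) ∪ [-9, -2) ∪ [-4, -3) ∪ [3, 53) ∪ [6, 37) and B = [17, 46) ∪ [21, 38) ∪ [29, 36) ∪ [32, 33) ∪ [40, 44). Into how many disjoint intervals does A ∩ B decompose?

Merge the first list: [-10, 0), [3, 53).
Merge the second list: [17, 46).
A ∩ B = [17, 46).
That is 1 disjoint piece.

1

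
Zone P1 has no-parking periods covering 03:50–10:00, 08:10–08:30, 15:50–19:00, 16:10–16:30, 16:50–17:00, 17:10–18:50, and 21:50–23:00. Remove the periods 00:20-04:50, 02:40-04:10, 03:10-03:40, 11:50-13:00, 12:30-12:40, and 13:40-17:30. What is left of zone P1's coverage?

First set merges to 03:50-10:00, 15:50-19:00, 21:50-23:00.
Second set merges to 00:20-04:50, 11:50-13:00, 13:40-17:30.
03:50-10:00 with B removed leaves 04:50-10:00.
15:50-19:00 with B removed leaves 17:30-19:00.
21:50-23:00 is untouched.

04:50-10:00, 17:30-19:00, 21:50-23:00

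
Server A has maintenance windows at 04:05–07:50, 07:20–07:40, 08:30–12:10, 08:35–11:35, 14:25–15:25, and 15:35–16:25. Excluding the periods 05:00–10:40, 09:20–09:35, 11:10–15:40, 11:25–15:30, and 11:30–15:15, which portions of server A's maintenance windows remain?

04:05-05:00, 10:40-11:10, 15:40-16:25

First set merges to 04:05-07:50, 08:30-12:10, 14:25-15:25, 15:35-16:25.
Second set merges to 05:00-10:40, 11:10-15:40.
04:05-07:50 minus B → 04:05-05:00.
08:30-12:10 minus B → 10:40-11:10.
14:25-15:25: fully covered by B → removed.
15:35-16:25 minus B → 15:40-16:25.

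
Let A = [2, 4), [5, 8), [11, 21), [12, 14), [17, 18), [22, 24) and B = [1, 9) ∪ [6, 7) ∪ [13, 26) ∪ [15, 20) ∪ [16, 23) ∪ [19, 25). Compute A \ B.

A, merged: [2, 4), [5, 8), [11, 21), [22, 24).
B, merged: [1, 9), [13, 26).
[2, 4) lies entirely inside B → drops out.
[5, 8) lies entirely inside B → drops out.
[11, 21) with B removed leaves [11, 13).
[22, 24) lies entirely inside B → drops out.

[11, 13)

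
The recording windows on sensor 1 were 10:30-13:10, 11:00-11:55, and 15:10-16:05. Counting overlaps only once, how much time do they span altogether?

3 h 35 min

Merged: 10:30–13:10, 15:10–16:05.
Lengths: 2 h 40 min + 55 min = 3 h 35 min.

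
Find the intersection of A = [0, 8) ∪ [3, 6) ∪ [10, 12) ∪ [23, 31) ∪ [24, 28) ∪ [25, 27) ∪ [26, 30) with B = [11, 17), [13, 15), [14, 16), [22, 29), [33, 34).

A, merged: [0, 8), [10, 12), [23, 31).
B, merged: [11, 17), [22, 29), [33, 34).
[0, 8) meets no B interval.
[10, 12) ∩ B → [11, 12).
[23, 31) ∩ B → [23, 29).

[11, 12) ∪ [23, 29)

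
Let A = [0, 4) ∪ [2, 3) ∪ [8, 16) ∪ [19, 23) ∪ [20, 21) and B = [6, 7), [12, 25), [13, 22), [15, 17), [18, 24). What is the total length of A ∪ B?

A, merged: [0, 4), [8, 16), [19, 23).
B, merged: [6, 7), [12, 25).
A ∪ B = [0, 4), [6, 7), [8, 25).
Total: 4 + 1 + 17 = 22.

22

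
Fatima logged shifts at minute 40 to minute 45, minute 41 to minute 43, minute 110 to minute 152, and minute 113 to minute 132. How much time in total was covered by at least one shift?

47 minutes

Merged: minute 40 to minute 45, minute 110 to minute 152.
Lengths: 5 minutes + 42 minutes = 47 minutes.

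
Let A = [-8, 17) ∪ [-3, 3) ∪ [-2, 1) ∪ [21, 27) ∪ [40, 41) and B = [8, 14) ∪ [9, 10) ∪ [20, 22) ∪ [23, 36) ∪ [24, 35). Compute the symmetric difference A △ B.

First set merges to [-8, 17), [21, 27), [40, 41).
Second set merges to [8, 14), [20, 22), [23, 36).
A \ B = [-8, 8), [14, 17), [22, 23), [40, 41).
B \ A = [20, 21), [27, 36).
Union of the two gives the symmetric difference.

[-8, 8) ∪ [14, 17) ∪ [20, 21) ∪ [22, 23) ∪ [27, 36) ∪ [40, 41)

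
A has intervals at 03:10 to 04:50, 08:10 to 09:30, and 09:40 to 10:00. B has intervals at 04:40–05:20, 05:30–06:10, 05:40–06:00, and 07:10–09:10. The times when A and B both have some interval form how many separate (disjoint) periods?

2

B, merged: 04:40–05:20, 05:30–06:10, 07:10–09:10.
A ∩ B = 04:40–04:50, 08:10–09:10.
That is 2 disjoint pieces.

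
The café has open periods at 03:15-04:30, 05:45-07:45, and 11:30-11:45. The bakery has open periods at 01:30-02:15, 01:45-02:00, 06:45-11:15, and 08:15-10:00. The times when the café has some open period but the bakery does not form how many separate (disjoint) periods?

3

Merge the second list: 01:30-02:15, 06:45-11:15.
A \ B = 03:15-04:30, 05:45-06:45, 11:30-11:45.
That is 3 disjoint pieces.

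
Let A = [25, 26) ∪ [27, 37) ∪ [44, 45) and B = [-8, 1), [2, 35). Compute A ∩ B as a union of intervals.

[25, 26) ∪ [27, 35)

[25, 26) ∩ B → [25, 26).
[27, 37) ∩ B → [27, 35).
[44, 45) meets no B interval.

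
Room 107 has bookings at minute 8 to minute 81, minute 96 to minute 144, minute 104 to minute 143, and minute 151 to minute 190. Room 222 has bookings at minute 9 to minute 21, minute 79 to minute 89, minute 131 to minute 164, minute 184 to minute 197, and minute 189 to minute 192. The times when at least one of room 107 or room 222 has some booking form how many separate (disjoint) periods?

2

First set merges to minute 8 to minute 81, minute 96 to minute 144, minute 151 to minute 190.
Second set merges to minute 9 to minute 21, minute 79 to minute 89, minute 131 to minute 164, minute 184 to minute 197.
A ∪ B = minute 8 to minute 89, minute 96 to minute 197.
That is 2 disjoint pieces.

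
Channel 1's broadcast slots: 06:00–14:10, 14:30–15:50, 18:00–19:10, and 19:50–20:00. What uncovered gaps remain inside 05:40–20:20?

05:40–06:00, 14:10–14:30, 15:50–18:00, 19:10–19:50, 20:00–20:20

The merged coverage is 06:00–14:10, 14:30–15:50, 18:00–19:10, 19:50–20:00.
Complement within 05:40–20:20: 05:40–06:00, 14:10–14:30, 15:50–18:00, 19:10–19:50, 20:00–20:20.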